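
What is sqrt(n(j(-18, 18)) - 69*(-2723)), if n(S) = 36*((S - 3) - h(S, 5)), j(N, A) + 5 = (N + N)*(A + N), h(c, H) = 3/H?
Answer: sqrt(4689435)/5 ≈ 433.10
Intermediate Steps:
j(N, A) = -5 + 2*N*(A + N) (j(N, A) = -5 + (N + N)*(A + N) = -5 + (2*N)*(A + N) = -5 + 2*N*(A + N))
n(S) = -648/5 + 36*S (n(S) = 36*((S - 3) - 3/5) = 36*((-3 + S) - 3/5) = 36*(-18/5 + S) = -648/5 + 36*S)
sqrt(n(j(-18, 18)) - 69*(-2723)) = sqrt((-648/5 + 36*(-5 + 2*(-18)**2 + 2*18*(-18))) - 69*(-2723)) = sqrt((-648/5 + 36*(-5 + 2*324 - 648)) + 187887) = sqrt((-648/5 + 36*(-5 + 648 - 648)) + 187887) = sqrt((-648/5 + 36*(-5)) + 187887) = sqrt((-648/5 - 180) + 187887) = sqrt(-1548/5 + 187887) = sqrt(937887/5) = sqrt(4689435)/5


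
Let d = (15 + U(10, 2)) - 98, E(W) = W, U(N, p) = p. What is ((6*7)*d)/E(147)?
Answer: -162/7 ≈ -23.143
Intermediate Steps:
d = -81 (d = (15 + 2) - 98 = 17 - 98 = -81)
((6*7)*d)/E(147) = ((6*7)*(-81))/147 = (42*(-81))*(1/147) = -3402*1/147 = -162/7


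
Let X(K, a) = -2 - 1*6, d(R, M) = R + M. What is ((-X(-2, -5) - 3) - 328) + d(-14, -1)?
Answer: -338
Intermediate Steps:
d(R, M) = M + R
X(K, a) = -8 (X(K, a) = -2 - 6 = -8)
((-X(-2, -5) - 3) - 328) + d(-14, -1) = ((-1*(-8) - 3) - 328) + (-1 - 14) = ((8 - 3) - 328) - 15 = (5 - 328) - 15 = -323 - 15 = -338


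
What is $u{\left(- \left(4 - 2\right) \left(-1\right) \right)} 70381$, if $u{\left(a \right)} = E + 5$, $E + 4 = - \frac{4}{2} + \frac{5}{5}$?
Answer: $0$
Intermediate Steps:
$E = -5$ ($E = -4 + \left(- \frac{4}{2} + \frac{5}{5}\right) = -4 + \left(\left(-4\right) \frac{1}{2} + 5 \cdot \frac{1}{5}\right) = -4 + \left(-2 + 1\right) = -4 - 1 = -5$)
$u{\left(a \right)} = 0$ ($u{\left(a \right)} = -5 + 5 = 0$)
$u{\left(- \left(4 - 2\right) \left(-1\right) \right)} 70381 = 0 \cdot 70381 = 0$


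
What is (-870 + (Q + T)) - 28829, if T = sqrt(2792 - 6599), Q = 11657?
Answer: -18042 + 9*I*sqrt(47) ≈ -18042.0 + 61.701*I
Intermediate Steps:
T = 9*I*sqrt(47) (T = sqrt(-3807) = 9*I*sqrt(47) ≈ 61.701*I)
(-870 + (Q + T)) - 28829 = (-870 + (11657 + 9*I*sqrt(47))) - 28829 = (10787 + 9*I*sqrt(47)) - 28829 = -18042 + 9*I*sqrt(47)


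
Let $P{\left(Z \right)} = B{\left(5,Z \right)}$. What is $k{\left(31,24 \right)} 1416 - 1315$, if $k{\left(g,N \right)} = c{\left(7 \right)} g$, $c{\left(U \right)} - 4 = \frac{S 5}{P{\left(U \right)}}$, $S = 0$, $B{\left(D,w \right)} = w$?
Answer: $174269$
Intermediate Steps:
$P{\left(Z \right)} = Z$
$c{\left(U \right)} = 4$ ($c{\left(U \right)} = 4 + \frac{0 \cdot 5}{U} = 4 + \frac{0}{U} = 4 + 0 = 4$)
$k{\left(g,N \right)} = 4 g$
$k{\left(31,24 \right)} 1416 - 1315 = 4 \cdot 31 \cdot 1416 - 1315 = 124 \cdot 1416 - 1315 = 175584 - 1315 = 174269$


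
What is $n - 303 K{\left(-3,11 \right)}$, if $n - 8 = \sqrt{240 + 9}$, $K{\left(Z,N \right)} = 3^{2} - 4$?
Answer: $-1507 + \sqrt{249} \approx -1491.2$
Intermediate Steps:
$K{\left(Z,N \right)} = 5$ ($K{\left(Z,N \right)} = 9 - 4 = 5$)
$n = 8 + \sqrt{249}$ ($n = 8 + \sqrt{240 + 9} = 8 + \sqrt{249} \approx 23.78$)
$n - 303 K{\left(-3,11 \right)} = \left(8 + \sqrt{249}\right) - 1515 = -1507 + \sqrt{249}$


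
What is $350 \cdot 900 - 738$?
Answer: $314262$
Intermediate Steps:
$350 \cdot 900 - 738 = 315000 - 738 = 314262$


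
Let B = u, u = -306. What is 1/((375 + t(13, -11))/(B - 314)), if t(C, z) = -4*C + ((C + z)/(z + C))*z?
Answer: -155/78 ≈ -1.9872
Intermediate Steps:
B = -306
t(C, z) = z - 4*C (t(C, z) = -4*C + ((C + z)/(C + z))*z = -4*C + 1*z = -4*C + z = z - 4*C)
1/((375 + t(13, -11))/(B - 314)) = 1/((375 + (-11 - 4*13))/(-306 - 314)) = 1/((375 + (-11 - 52))/(-620)) = 1/((375 - 63)*(-1/620)) = 1/(312*(-1/620)) = 1/(-78/155) = -155/78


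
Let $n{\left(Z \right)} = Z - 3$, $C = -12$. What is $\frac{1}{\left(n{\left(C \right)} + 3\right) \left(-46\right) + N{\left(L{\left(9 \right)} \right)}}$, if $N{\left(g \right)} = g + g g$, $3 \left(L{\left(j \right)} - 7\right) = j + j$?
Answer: $\frac{1}{734} \approx 0.0013624$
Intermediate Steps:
$n{\left(Z \right)} = -3 + Z$
$L{\left(j \right)} = 7 + \frac{2 j}{3}$ ($L{\left(j \right)} = 7 + \frac{j + j}{3} = 7 + \frac{2 j}{3}$)
$N{\left(g \right)} = g + g^{2}$
$\frac{1}{\left(n{\left(C \right)} + 3\right) \left(-46\right) + N{\left(L{\left(9 \right)} \right)}} = \frac{1}{\left(\left(-3 - 12\right) + 3\right) \left(-46\right) + \left(7 + \frac{2}{3} \cdot 9\right) \left(1 + \left(7 + \frac{2}{3} \cdot 9\right)\right)} = \frac{1}{\left(-15 + 3\right) \left(-46\right) + \left(7 + 6\right) \left(1 + \left(7 + 6\right)\right)} = \frac{1}{\left(-12\right) \left(-46\right) + 13 \left(1 + 13\right)} = \frac{1}{552 + 13 \cdot 14} = \frac{1}{552 + 182} = \frac{1}{734}$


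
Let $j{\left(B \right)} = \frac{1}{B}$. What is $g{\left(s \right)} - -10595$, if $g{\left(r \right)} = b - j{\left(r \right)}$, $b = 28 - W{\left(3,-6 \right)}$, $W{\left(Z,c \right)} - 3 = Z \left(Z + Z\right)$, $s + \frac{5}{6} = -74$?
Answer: $\frac{4760304}{449} \approx 10602.0$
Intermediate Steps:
$s = - \frac{449}{6}$ ($s = - \frac{5}{6} - 74 = - \frac{449}{6} \approx -74.833$)
$W{\left(Z,c \right)} = 3 + 2 Z^{2}$ ($W{\left(Z,c \right)} = 3 + Z \left(Z + Z\right) = 3 + Z 2 Z = 3 + 2 Z^{2}$)
$b = 7$ ($b = 28 - \left(3 + 2 \cdot 3^{2}\right) = 28 - \left(3 + 2 \cdot 9\right) = 28 - \left(3 + 18\right) = 28 - 21 = 7$)
$g{\left(r \right)} = 7 - \frac{1}{r}$
$g{\left(s \right)} - -10595 = \left(7 - \frac{1}{- \frac{449}{6}}\right) - -10595 = \left(7 - - \frac{6}{449}\right) + 10595 = \left(7 + \frac{6}{449}\right) + 10595 = \frac{3149}{449} + 10595 = \frac{4760304}{449}$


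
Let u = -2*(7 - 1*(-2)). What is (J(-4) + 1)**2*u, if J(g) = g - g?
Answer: -18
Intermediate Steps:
J(g) = 0
u = -18 (u = -2*(7 + 2) = -2*9 = -18)
(J(-4) + 1)**2*u = (0 + 1)**2*(-18) = 1**2*(-18) = 1*(-18) = -18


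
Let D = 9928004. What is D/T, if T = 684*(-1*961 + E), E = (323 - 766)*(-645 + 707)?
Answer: -2482001/4861017 ≈ -0.51059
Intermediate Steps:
E = -27466 (E = -443*62 = -27466)
T = -19444068 (T = 684*(-1*961 - 27466) = 684*(-961 - 27466) = 684*(-28427) = -19444068)
D/T = 9928004/(-19444068) = 9928004*(-1/19444068) = -2482001/4861017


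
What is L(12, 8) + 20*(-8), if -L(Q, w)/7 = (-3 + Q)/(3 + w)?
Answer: -1823/11 ≈ -165.73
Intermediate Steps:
L(Q, w) = -7*(-3 + Q)/(3 + w)
L(12, 8) + 20*(-8) = 7*(3 - 1*12)/(3 + 8) + 20*(-8) = 7*(3 - 12)/11 - 160 = 7*(1/11)*(-9) - 160 = -63/11 - 160 = -1823/11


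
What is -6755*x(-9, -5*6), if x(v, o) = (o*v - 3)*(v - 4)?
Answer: 23446605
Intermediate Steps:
x(v, o) = (-4 + v)*(-3 + o*v) (x(v, o) = (-3 + o*v)*(-4 + v) = (-4 + v)*(-3 + o*v))
-6755*x(-9, -5*6) = -6755*(12 - 3*(-9) - 5*6*(-9)**2 - 4*(-5*6)*(-9)) = -6755*(12 + 27 - 30*81 - 4*(-30)*(-9)) = -6755*(12 + 27 - 2430 - 1080) = -6755*(-3471) = 23446605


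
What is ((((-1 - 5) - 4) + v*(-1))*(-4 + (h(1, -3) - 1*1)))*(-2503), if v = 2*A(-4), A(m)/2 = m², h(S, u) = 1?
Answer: -740888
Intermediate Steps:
A(m) = 2*m²
v = 64 (v = 2*(2*(-4)²) = 2*(2*16) = 2*32 = 64)
((((-1 - 5) - 4) + v*(-1))*(-4 + (h(1, -3) - 1*1)))*(-2503) = ((((-1 - 5) - 4) + 64*(-1))*(-4 + (1 - 1*1)))*(-2503) = (((-6 - 4) - 64)*(-4 + (1 - 1)))*(-2503) = ((-10 - 64)*(-4 + 0))*(-2503) = -74*(-4)*(-2503) = 296*(-2503) = -740888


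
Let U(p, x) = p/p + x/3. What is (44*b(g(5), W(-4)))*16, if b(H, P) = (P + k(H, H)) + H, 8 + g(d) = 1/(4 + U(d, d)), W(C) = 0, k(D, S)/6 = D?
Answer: -193424/5 ≈ -38685.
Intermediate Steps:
k(D, S) = 6*D
U(p, x) = 1 + x/3 (U(p, x) = 1 + x*(⅓) = 1 + x/3)
g(d) = -8 + 1/(5 + d/3) (g(d) = -8 + 1/(4 + (1 + d/3)) = -8 + 1/(5 + d/3))
b(H, P) = P + 7*H (b(H, P) = (P + 6*H) + H = P + 7*H)
(44*b(g(5), W(-4)))*16 = (44*(0 + 7*((-117 - 8*5)/(15 + 5))))*16 = (44*(0 + 7*((-117 - 40)/20)))*16 = (44*(0 + 7*((1/20)*(-157))))*16 = (44*(0 + 7*(-157/20)))*16 = (44*(0 - 1099/20))*16 = (44*(-1099/20))*16 = -12089/5*16 = -193424/5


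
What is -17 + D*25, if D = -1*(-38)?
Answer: 933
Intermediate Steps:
D = 38
-17 + D*25 = -17 + 38*25 = -17 + 950 = 933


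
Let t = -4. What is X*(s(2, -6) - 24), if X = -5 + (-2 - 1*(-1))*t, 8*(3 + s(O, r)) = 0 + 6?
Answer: 105/4 ≈ 26.250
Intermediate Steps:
s(O, r) = -9/4 (s(O, r) = -3 + (0 + 6)/8 = -3 + (⅛)*6 = -3 + ¾ = -9/4)
X = -1 (X = -5 + (-2 - 1*(-1))*(-4) = -5 + (-2 + 1)*(-4) = -5 - 1*(-4) = -5 + 4 = -1)
X*(s(2, -6) - 24) = -(-9/4 - 24) = -1*(-105/4) = 105/4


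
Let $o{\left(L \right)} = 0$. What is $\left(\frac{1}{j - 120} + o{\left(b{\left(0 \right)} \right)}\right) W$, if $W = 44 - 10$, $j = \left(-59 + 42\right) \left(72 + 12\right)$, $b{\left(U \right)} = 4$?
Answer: $- \frac{17}{774} \approx -0.021964$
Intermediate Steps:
$j = -1428$ ($j = \left(-17\right) 84 = -1428$)
$W = 34$
$\left(\frac{1}{j - 120} + o{\left(b{\left(0 \right)} \right)}\right) W = \left(\frac{1}{-1428 - 120} + 0\right) 34 = \left(\frac{1}{-1548} + 0\right) 34 = \left(- \frac{1}{1548} + 0\right) 34 = \left(- \frac{1}{1548}\right) 34 = - \frac{17}{774}$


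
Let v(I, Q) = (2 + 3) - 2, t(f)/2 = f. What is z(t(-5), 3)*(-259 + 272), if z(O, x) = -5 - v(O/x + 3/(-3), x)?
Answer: -104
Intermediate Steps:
t(f) = 2*f
v(I, Q) = 3 (v(I, Q) = 5 - 2 = 3)
z(O, x) = -8 (z(O, x) = -5 - 1*3 = -5 - 3 = -8)
z(t(-5), 3)*(-259 + 272) = -8*(-259 + 272) = -8*13 = -104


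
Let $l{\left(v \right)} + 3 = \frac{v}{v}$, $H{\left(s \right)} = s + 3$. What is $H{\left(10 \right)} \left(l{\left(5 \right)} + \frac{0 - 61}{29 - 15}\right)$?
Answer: $- \frac{1157}{14} \approx -82.643$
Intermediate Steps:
$H{\left(s \right)} = 3 + s$
$l{\left(v \right)} = -2$ ($l{\left(v \right)} = -3 + \frac{v}{v} = -3 + 1 = -2$)
$H{\left(10 \right)} \left(l{\left(5 \right)} + \frac{0 - 61}{29 - 15}\right) = \left(3 + 10\right) \left(-2 + \frac{0 - 61}{29 - 15}\right) = 13 \left(-2 - \frac{61}{14}\right) = 13 \left(- \frac{89}{14}\right) = - \frac{1157}{14}$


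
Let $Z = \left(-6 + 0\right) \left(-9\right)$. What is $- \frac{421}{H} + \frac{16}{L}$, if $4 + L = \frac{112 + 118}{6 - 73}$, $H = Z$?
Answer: $- \frac{44591}{4482} \approx -9.9489$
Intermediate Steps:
$Z = 54$ ($Z = \left(-6\right) \left(-9\right) = 54$)
$H = 54$
$L = - \frac{498}{67}$ ($L = -4 + \frac{112 + 118}{6 - 73} = -4 + \frac{230}{-67} = -4 + 230 \left(- \frac{1}{67}\right) = -4 - \frac{230}{67} = - \frac{498}{67} \approx -7.4328$)
$- \frac{421}{H} + \frac{16}{L} = - \frac{421}{54} + \frac{16}{- \frac{498}{67}} = \left(-421\right) \frac{1}{54} + 16 \left(- \frac{67}{498}\right) = - \frac{421}{54} - \frac{536}{249} = - \frac{44591}{4482}$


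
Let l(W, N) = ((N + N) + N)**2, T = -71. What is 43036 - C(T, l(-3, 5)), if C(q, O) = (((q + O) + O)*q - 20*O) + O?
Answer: 74220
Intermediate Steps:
l(W, N) = 9*N**2 (l(W, N) = (2*N + N)**2 = (3*N)**2 = 9*N**2)
C(q, O) = -19*O + q*(q + 2*O) (C(q, O) = (((O + q) + O)*q - 20*O) + O = ((q + 2*O)*q - 20*O) + O = (q*(q + 2*O) - 20*O) + O = (-20*O + q*(q + 2*O)) + O = -19*O + q*(q + 2*O))
43036 - C(T, l(-3, 5)) = 43036 - ((-71)**2 - 171*5**2 + 2*(9*5**2)*(-71)) = 43036 - (5041 - 171*25 + 2*(9*25)*(-71)) = 43036 - (5041 - 19*225 + 2*225*(-71)) = 43036 - (5041 - 4275 - 31950) = 43036 - 1*(-31184) = 43036 + 31184 = 74220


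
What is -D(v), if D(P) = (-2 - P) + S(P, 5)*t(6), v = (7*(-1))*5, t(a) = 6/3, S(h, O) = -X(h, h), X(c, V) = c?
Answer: -103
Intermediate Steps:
S(h, O) = -h
t(a) = 2 (t(a) = 6*(⅓) = 2)
v = -35 (v = -7*5 = -35)
D(P) = -2 - 3*P (D(P) = (-2 - P) - P*2 = (-2 - P) - 2*P = -2 - 3*P)
-D(v) = -(-2 - 3*(-35)) = -(-2 + 105) = -1*103 = -103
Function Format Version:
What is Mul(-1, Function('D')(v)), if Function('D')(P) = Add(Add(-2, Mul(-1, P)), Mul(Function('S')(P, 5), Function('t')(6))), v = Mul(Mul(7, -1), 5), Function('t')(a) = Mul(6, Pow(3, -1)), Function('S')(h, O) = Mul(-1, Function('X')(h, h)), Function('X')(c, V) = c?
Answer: -103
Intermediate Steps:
Function('S')(h, O) = Mul(-1, h)
Function('t')(a) = 2 (Function('t')(a) = Mul(6, Rational(1, 3)) = 2)
v = -35 (v = Mul(-7, 5) = -35)
Function('D')(P) = Add(-2, Mul(-3, P)) (Function('D')(P) = Add(Add(-2, Mul(-1, P)), Mul(Mul(-1, P), 2)) = Add(Add(-2, Mul(-1, P)), Mul(-2, P)) = Add(-2, Mul(-3, P)))
Mul(-1, Function('D')(v)) = Mul(-1, Add(-2, Mul(-3, -35))) = Mul(-1, Add(-2, 105)) = Mul(-1, 103) = -103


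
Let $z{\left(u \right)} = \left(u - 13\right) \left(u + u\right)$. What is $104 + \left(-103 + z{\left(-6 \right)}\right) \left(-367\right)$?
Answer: $-45771$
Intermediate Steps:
$z{\left(u \right)} = 2 u \left(-13 + u\right)$ ($z{\left(u \right)} = \left(-13 + u\right) 2 u = 2 u \left(-13 + u\right)$)
$104 + \left(-103 + z{\left(-6 \right)}\right) \left(-367\right) = 104 + \left(-103 + 2 \left(-6\right) \left(-13 - 6\right)\right) \left(-367\right) = 104 + \left(-103 + 2 \left(-6\right) \left(-19\right)\right) \left(-367\right) = 104 + \left(-103 + 228\right) \left(-367\right) = 104 + 125 \left(-367\right) = 104 - 45875 = -45771$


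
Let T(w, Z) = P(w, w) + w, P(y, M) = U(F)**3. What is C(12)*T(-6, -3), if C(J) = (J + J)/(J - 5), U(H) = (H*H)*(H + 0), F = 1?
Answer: -120/7 ≈ -17.143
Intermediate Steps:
U(H) = H**3 (U(H) = H**2*H = H**3)
P(y, M) = 1 (P(y, M) = (1**3)**3 = 1**3 = 1)
C(J) = 2*J/(-5 + J) (C(J) = (2*J)/(-5 + J) = 2*J/(-5 + J))
T(w, Z) = 1 + w
C(12)*T(-6, -3) = (2*12/(-5 + 12))*(1 - 6) = (2*12/7)*(-5) = (2*12*(1/7))*(-5) = (24/7)*(-5) = -120/7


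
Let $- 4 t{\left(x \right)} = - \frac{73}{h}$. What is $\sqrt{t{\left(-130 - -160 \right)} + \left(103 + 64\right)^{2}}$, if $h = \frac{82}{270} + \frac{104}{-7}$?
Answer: $\frac{\sqrt{21099311873299}}{27506} \approx 167.0$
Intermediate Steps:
$h = - \frac{13753}{945}$ ($h = 82 \cdot \frac{1}{270} + 104 \left(- \frac{1}{7}\right) = \frac{41}{135} - \frac{104}{7} = - \frac{13753}{945} \approx -14.553$)
$t{\left(x \right)} = - \frac{68985}{55012}$ ($t{\left(x \right)} = - \frac{\left(-73\right) \frac{1}{- \frac{13753}{945}}}{4} = - \frac{\left(-73\right) \left(- \frac{945}{13753}\right)}{4} = \left(- \frac{1}{4}\right) \frac{68985}{13753} = - \frac{68985}{55012}$)
$\sqrt{t{\left(-130 - -160 \right)} + \left(103 + 64\right)^{2}} = \sqrt{- \frac{68985}{55012} + \left(103 + 64\right)^{2}} = \sqrt{- \frac{68985}{55012} + 167^{2}} = \sqrt{- \frac{68985}{55012} + 27889} = \sqrt{\frac{1534160683}{55012}} = \frac{\sqrt{21099311873299}}{27506}$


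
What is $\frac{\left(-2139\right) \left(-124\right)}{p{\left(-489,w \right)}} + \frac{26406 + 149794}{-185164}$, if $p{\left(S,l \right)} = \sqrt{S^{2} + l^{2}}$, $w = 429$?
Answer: $- \frac{44050}{46291} + \frac{44206 \sqrt{47018}}{23509} \approx 406.78$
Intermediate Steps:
$\frac{\left(-2139\right) \left(-124\right)}{p{\left(-489,w \right)}} + \frac{26406 + 149794}{-185164} = \frac{\left(-2139\right) \left(-124\right)}{\sqrt{\left(-489\right)^{2} + 429^{2}}} + \frac{26406 + 149794}{-185164} = \frac{265236}{\sqrt{239121 + 184041}} + 176200 \left(- \frac{1}{185164}\right) = \frac{265236}{\sqrt{423162}} - \frac{44050}{46291} = \frac{265236}{3 \sqrt{47018}} - \frac{44050}{46291} = 265236 \frac{\sqrt{47018}}{141054} - \frac{44050}{46291} = \frac{44206 \sqrt{47018}}{23509} - \frac{44050}{46291} = - \frac{44050}{46291} + \frac{44206 \sqrt{47018}}{23509}$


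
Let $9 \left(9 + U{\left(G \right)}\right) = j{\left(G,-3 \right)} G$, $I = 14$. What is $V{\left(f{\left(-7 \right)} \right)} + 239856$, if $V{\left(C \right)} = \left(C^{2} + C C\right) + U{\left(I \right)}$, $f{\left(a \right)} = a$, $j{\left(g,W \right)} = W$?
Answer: $\frac{719821}{3} \approx 2.3994 \cdot 10^{5}$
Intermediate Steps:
$U{\left(G \right)} = -9 - \frac{G}{3}$ ($U{\left(G \right)} = -9 + \frac{\left(-3\right) G}{9} = -9 - \frac{G}{3}$)
$V{\left(C \right)} = - \frac{41}{3} + 2 C^{2}$ ($V{\left(C \right)} = \left(C^{2} + C C\right) - \frac{41}{3} = \left(C^{2} + C^{2}\right) - \frac{41}{3} = 2 C^{2} - \frac{41}{3} = - \frac{41}{3} + 2 C^{2}$)
$V{\left(f{\left(-7 \right)} \right)} + 239856 = \left(- \frac{41}{3} + 2 \left(-7\right)^{2}\right) + 239856 = \left(- \frac{41}{3} + 2 \cdot 49\right) + 239856 = \left(- \frac{41}{3} + 98\right) + 239856 = \frac{253}{3} + 239856 = \frac{719821}{3}$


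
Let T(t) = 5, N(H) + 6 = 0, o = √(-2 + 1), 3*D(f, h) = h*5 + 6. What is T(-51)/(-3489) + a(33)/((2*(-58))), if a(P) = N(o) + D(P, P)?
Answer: -178519/404724 ≈ -0.44109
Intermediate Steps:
D(f, h) = 2 + 5*h/3 (D(f, h) = (h*5 + 6)/3 = (5*h + 6)/3 = (6 + 5*h)/3 = 2 + 5*h/3)
o = I (o = √(-1) = I ≈ 1.0*I)
N(H) = -6 (N(H) = -6 + 0 = -6)
a(P) = -4 + 5*P/3 (a(P) = -6 + (2 + 5*P/3) = -4 + 5*P/3)
T(-51)/(-3489) + a(33)/((2*(-58))) = 5/(-3489) + (-4 + (5/3)*33)/((2*(-58))) = 5*(-1/3489) + (-4 + 55)/(-116) = -5/3489 + 51*(-1/116) = -5/3489 - 51/116 = -178519/404724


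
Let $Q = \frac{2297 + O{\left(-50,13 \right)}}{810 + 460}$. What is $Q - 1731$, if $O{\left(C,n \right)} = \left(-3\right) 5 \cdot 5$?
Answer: $- \frac{1098074}{635} \approx -1729.3$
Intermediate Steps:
$O{\left(C,n \right)} = -75$ ($O{\left(C,n \right)} = \left(-15\right) 5 = -75$)
$Q = \frac{1111}{635}$ ($Q = \frac{2297 - 75}{810 + 460} = \frac{2222}{1270} = 2222 \cdot \frac{1}{1270} = \frac{1111}{635} \approx 1.7496$)
$Q - 1731 = \frac{1111}{635} - 1731 = - \frac{1098074}{635}$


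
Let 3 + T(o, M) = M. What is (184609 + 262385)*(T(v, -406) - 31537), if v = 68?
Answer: -14279670324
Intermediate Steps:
T(o, M) = -3 + M
(184609 + 262385)*(T(v, -406) - 31537) = (184609 + 262385)*((-3 - 406) - 31537) = 446994*(-409 - 31537) = 446994*(-31946) = -14279670324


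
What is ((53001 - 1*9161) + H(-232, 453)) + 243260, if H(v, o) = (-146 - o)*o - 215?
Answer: 15538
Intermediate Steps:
H(v, o) = -215 + o*(-146 - o) (H(v, o) = o*(-146 - o) - 215 = -215 + o*(-146 - o))
((53001 - 1*9161) + H(-232, 453)) + 243260 = ((53001 - 1*9161) + (-215 - 1*453² - 146*453)) + 243260 = ((53001 - 9161) + (-215 - 1*205209 - 66138)) + 243260 = (43840 + (-215 - 205209 - 66138)) + 243260 = (43840 - 271562) + 243260 = -227722 + 243260 = 15538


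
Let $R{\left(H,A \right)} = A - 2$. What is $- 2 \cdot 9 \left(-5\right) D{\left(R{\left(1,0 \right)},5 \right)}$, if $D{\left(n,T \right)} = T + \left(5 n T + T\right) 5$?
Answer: $-19800$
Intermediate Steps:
$R{\left(H,A \right)} = -2 + A$
$D{\left(n,T \right)} = 6 T + 25 T n$ ($D{\left(n,T \right)} = T + \left(5 T n + T\right) 5 = T + \left(T + 5 T n\right) 5 = T + \left(5 T + 25 T n\right) = 6 T + 25 T n$)
$- 2 \cdot 9 \left(-5\right) D{\left(R{\left(1,0 \right)},5 \right)} = - 2 \cdot 9 \left(-5\right) 5 \left(6 + 25 \left(-2 + 0\right)\right) = - 2 \left(- 45 \cdot 5 \left(6 + 25 \left(-2\right)\right)\right) = - 2 \left(- 45 \cdot 5 \left(6 - 50\right)\right) = - 2 \left(- 45 \cdot 5 \left(-44\right)\right) = - 2 \left(\left(-45\right) \left(-220\right)\right) = \left(-2\right) 9900 = -19800$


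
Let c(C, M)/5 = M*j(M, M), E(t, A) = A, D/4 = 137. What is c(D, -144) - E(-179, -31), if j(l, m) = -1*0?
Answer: 31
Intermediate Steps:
D = 548 (D = 4*137 = 548)
j(l, m) = 0
c(C, M) = 0 (c(C, M) = 5*(M*0) = 5*0 = 0)
c(D, -144) - E(-179, -31) = 0 - 1*(-31) = 0 + 31 = 31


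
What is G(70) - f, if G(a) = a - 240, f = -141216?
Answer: 141046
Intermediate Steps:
G(a) = -240 + a
G(70) - f = (-240 + 70) - 1*(-141216) = -170 + 141216 = 141046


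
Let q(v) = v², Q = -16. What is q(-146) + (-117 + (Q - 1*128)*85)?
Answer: 8959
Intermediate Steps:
q(-146) + (-117 + (Q - 1*128)*85) = (-146)² + (-117 + (-16 - 1*128)*85) = 21316 + (-117 + (-16 - 128)*85) = 21316 + (-117 - 144*85) = 21316 + (-117 - 12240) = 21316 - 12357 = 8959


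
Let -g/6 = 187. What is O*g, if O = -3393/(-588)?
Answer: -634491/98 ≈ -6474.4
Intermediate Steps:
g = -1122 (g = -6*187 = -1122)
O = 1131/196 (O = -3393*(-1/588) = 1131/196 ≈ 5.7704)
O*g = (1131/196)*(-1122) = -634491/98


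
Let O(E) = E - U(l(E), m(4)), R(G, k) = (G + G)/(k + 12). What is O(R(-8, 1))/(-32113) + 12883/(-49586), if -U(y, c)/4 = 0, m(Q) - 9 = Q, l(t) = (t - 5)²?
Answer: -5377459751/20700617834 ≈ -0.25977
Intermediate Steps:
l(t) = (-5 + t)²
m(Q) = 9 + Q
U(y, c) = 0 (U(y, c) = -4*0 = 0)
R(G, k) = 2*G/(12 + k) (R(G, k) = (2*G)/(12 + k) = 2*G/(12 + k))
O(E) = E (O(E) = E - 1*0 = E + 0 = E)
O(R(-8, 1))/(-32113) + 12883/(-49586) = (2*(-8)/(12 + 1))/(-32113) + 12883/(-49586) = (2*(-8)/13)*(-1/32113) + 12883*(-1/49586) = (2*(-8)*(1/13))*(-1/32113) - 12883/49586 = -16/13*(-1/32113) - 12883/49586 = 16/417469 - 12883/49586 = -5377459751/20700617834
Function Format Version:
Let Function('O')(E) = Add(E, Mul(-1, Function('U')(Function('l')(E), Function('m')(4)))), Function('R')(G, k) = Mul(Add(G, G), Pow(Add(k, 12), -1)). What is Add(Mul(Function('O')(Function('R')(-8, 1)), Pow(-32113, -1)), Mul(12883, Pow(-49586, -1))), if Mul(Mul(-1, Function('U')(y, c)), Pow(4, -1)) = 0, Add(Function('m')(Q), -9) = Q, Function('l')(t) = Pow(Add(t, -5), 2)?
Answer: Rational(-5377459751, 20700617834) ≈ -0.25977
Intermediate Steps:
Function('l')(t) = Pow(Add(-5, t), 2)
Function('m')(Q) = Add(9, Q)
Function('U')(y, c) = 0 (Function('U')(y, c) = Mul(-4, 0) = 0)
Function('R')(G, k) = Mul(2, G, Pow(Add(12, k), -1)) (Function('R')(G, k) = Mul(Mul(2, G), Pow(Add(12, k), -1)) = Mul(2, G, Pow(Add(12, k), -1)))
Function('O')(E) = E (Function('O')(E) = Add(E, Mul(-1, 0)) = Add(E, 0) = E)
Add(Mul(Function('O')(Function('R')(-8, 1)), Pow(-32113, -1)), Mul(12883, Pow(-49586, -1))) = Add(Mul(Mul(2, -8, Pow(Add(12, 1), -1)), Pow(-32113, -1)), Mul(12883, Pow(-49586, -1))) = Add(Mul(Mul(2, -8, Pow(13, -1)), Rational(-1, 32113)), Mul(12883, Rational(-1, 49586))) = Add(Mul(Mul(2, -8, Rational(1, 13)), Rational(-1, 32113)), Rational(-12883, 49586)) = Add(Mul(Rational(-16, 13), Rational(-1, 32113)), Rational(-12883, 49586)) = Add(Rational(16, 417469), Rational(-12883, 49586)) = Rational(-5377459751, 20700617834)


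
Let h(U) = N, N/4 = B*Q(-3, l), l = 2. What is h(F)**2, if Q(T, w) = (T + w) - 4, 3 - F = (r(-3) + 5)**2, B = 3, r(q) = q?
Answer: 3600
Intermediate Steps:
F = -1 (F = 3 - (-3 + 5)**2 = 3 - 1*2**2 = 3 - 1*4 = 3 - 4 = -1)
Q(T, w) = -4 + T + w
N = -60 (N = 4*(3*(-4 - 3 + 2)) = 4*(3*(-5)) = 4*(-15) = -60)
h(U) = -60
h(F)**2 = (-60)**2 = 3600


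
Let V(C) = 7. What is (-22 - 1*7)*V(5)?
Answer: -203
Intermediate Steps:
(-22 - 1*7)*V(5) = (-22 - 1*7)*7 = (-22 - 7)*7 = -29*7 = -203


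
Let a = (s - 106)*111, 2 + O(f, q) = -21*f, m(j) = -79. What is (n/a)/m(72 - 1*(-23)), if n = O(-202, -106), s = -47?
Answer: 4240/1341657 ≈ 0.0031603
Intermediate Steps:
O(f, q) = -2 - 21*f
n = 4240 (n = -2 - 21*(-202) = -2 + 4242 = 4240)
a = -16983 (a = (-47 - 106)*111 = -153*111 = -16983)
(n/a)/m(72 - 1*(-23)) = (4240/(-16983))/(-79) = (4240*(-1/16983))*(-1/79) = -4240/16983*(-1/79) = 4240/1341657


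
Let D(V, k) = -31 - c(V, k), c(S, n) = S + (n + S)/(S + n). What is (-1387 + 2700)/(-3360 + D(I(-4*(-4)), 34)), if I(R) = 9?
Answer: -1313/3401 ≈ -0.38606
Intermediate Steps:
c(S, n) = 1 + S (c(S, n) = S + (S + n)/(S + n) = S + 1 = 1 + S)
D(V, k) = -32 - V (D(V, k) = -31 - (1 + V) = -31 + (-1 - V) = -32 - V)
(-1387 + 2700)/(-3360 + D(I(-4*(-4)), 34)) = (-1387 + 2700)/(-3360 + (-32 - 1*9)) = 1313/(-3360 + (-32 - 9)) = 1313/(-3360 - 41) = 1313/(-3401) = 1313*(-1/3401) = -1313/3401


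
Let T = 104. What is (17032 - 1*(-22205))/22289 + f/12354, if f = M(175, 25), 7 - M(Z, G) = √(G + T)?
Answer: 484889921/275358306 - √129/12354 ≈ 1.7600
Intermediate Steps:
M(Z, G) = 7 - √(104 + G) (M(Z, G) = 7 - √(G + 104) = 7 - √(104 + G))
f = 7 - √129 (f = 7 - √(104 + 25) = 7 - √129 ≈ -4.3578)
(17032 - 1*(-22205))/22289 + f/12354 = (17032 - 1*(-22205))/22289 + (7 - √129)/12354 = (17032 + 22205)*(1/22289) + (7 - √129)*(1/12354) = 39237*(1/22289) + (7/12354 - √129/12354) = 39237/22289 + (7/12354 - √129/12354) = 484889921/275358306 - √129/12354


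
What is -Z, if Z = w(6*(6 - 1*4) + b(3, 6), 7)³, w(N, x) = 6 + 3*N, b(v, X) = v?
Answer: -132651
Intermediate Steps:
Z = 132651 (Z = (6 + 3*(6*(6 - 1*4) + 3))³ = (6 + 3*(6*(6 - 4) + 3))³ = (6 + 3*(6*2 + 3))³ = (6 + 3*(12 + 3))³ = (6 + 3*15)³ = (6 + 45)³ = 51³ = 132651)
-Z = -1*132651 = -132651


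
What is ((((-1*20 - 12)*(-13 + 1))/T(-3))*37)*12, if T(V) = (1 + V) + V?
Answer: -170496/5 ≈ -34099.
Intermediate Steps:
T(V) = 1 + 2*V
((((-1*20 - 12)*(-13 + 1))/T(-3))*37)*12 = ((((-1*20 - 12)*(-13 + 1))/(1 + 2*(-3)))*37)*12 = ((((-20 - 12)*(-12))/(1 - 6))*37)*12 = ((-32*(-12)/(-5))*37)*12 = ((384*(-⅕))*37)*12 = -384/5*37*12 = -14208/5*12 = -170496/5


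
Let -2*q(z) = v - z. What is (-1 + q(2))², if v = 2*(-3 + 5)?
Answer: 4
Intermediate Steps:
v = 4 (v = 2*2 = 4)
q(z) = -2 + z/2 (q(z) = -(4 - z)/2 = -2 + z/2)
(-1 + q(2))² = (-1 + (-2 + (½)*2))² = (-1 + (-2 + 1))² = (-1 - 1)² = (-2)² = 4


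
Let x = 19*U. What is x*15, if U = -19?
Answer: -5415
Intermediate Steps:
x = -361 (x = 19*(-19) = -361)
x*15 = -361*15 = -5415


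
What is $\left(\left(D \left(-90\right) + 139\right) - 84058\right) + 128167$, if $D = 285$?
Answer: $18598$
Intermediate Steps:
$\left(\left(D \left(-90\right) + 139\right) - 84058\right) + 128167 = \left(\left(285 \left(-90\right) + 139\right) - 84058\right) + 128167 = \left(\left(-25650 + 139\right) - 84058\right) + 128167 = \left(-25511 - 84058\right) + 128167 = -109569 + 128167 = 18598$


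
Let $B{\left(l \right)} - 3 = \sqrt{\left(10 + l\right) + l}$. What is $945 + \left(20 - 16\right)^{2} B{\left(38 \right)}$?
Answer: $993 + 16 \sqrt{86} \approx 1141.4$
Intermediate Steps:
$B{\left(l \right)} = 3 + \sqrt{10 + 2 l}$ ($B{\left(l \right)} = 3 + \sqrt{\left(10 + l\right) + l} = 3 + \sqrt{10 + 2 l}$)
$945 + \left(20 - 16\right)^{2} B{\left(38 \right)} = 945 + \left(20 - 16\right)^{2} \left(3 + \sqrt{10 + 2 \cdot 38}\right) = 945 + 4^{2} \left(3 + \sqrt{10 + 76}\right) = 945 + 16 \left(3 + \sqrt{86}\right) = 945 + \left(48 + 16 \sqrt{86}\right) = 993 + 16 \sqrt{86}$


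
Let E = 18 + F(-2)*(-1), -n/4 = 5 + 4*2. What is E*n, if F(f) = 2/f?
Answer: -988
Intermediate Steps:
n = -52 (n = -4*(5 + 4*2) = -4*(5 + 8) = -4*13 = -52)
E = 19 (E = 18 + (2/(-2))*(-1) = 18 + (2*(-½))*(-1) = 18 - 1*(-1) = 18 + 1 = 19)
E*n = 19*(-52) = -988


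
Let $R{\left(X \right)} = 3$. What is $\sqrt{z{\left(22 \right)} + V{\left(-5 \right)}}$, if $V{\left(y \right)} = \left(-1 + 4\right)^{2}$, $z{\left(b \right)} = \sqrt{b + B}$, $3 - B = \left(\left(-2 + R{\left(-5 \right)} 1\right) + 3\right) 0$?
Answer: $\sqrt{14} \approx 3.7417$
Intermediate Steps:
$B = 3$ ($B = 3 - \left(\left(-2 + 3 \cdot 1\right) + 3\right) 0 = 3 - \left(\left(-2 + 3\right) + 3\right) 0 = 3 - \left(1 + 3\right) 0 = 3 - 4 \cdot 0 = 3 - 0 = 3 + 0 = 3$)
$z{\left(b \right)} = \sqrt{3 + b}$ ($z{\left(b \right)} = \sqrt{b + 3} = \sqrt{3 + b}$)
$V{\left(y \right)} = 9$ ($V{\left(y \right)} = 3^{2} = 9$)
$\sqrt{z{\left(22 \right)} + V{\left(-5 \right)}} = \sqrt{\sqrt{3 + 22} + 9} = \sqrt{\sqrt{25} + 9} = \sqrt{5 + 9} = \sqrt{14}$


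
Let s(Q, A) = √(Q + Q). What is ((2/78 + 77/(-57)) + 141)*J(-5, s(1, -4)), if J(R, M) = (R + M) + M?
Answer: -517495/741 + 206998*√2/741 ≈ -303.31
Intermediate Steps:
s(Q, A) = √2*√Q (s(Q, A) = √(2*Q) = √2*√Q)
J(R, M) = R + 2*M (J(R, M) = (M + R) + M = R + 2*M)
((2/78 + 77/(-57)) + 141)*J(-5, s(1, -4)) = ((2/78 + 77/(-57)) + 141)*(-5 + 2*(√2*√1)) = ((2*(1/78) + 77*(-1/57)) + 141)*(-5 + 2*(√2*1)) = ((1/39 - 77/57) + 141)*(-5 + 2*√2) = (-982/741 + 141)*(-5 + 2*√2) = 103499*(-5 + 2*√2)/741 = -517495/741 + 206998*√2/741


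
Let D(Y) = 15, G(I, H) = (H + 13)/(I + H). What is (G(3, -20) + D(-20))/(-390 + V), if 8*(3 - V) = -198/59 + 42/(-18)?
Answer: -370992/9298745 ≈ -0.039897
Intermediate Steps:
G(I, H) = (13 + H)/(H + I)
V = 5255/1416 (V = 3 - (-198/59 + 42/(-18))/8 = 3 - (-198*1/59 + 42*(-1/18))/8 = 3 - (-198/59 - 7/3)/8 = 3 - 1/8*(-1007/177) = 3 + 1007/1416 = 5255/1416 ≈ 3.7112)
(G(3, -20) + D(-20))/(-390 + V) = ((13 - 20)/(-20 + 3) + 15)/(-390 + 5255/1416) = (-7/(-17) + 15)/(-546985/1416) = (-1/17*(-7) + 15)*(-1416/546985) = (7/17 + 15)*(-1416/546985) = (262/17)*(-1416/546985) = -370992/9298745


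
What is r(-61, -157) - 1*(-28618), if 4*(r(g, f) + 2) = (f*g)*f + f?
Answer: -694641/2 ≈ -3.4732e+5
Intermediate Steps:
r(g, f) = -2 + f/4 + g*f**2/4 (r(g, f) = -2 + ((f*g)*f + f)/4 = -2 + (g*f**2 + f)/4 = -2 + (f + g*f**2)/4 = -2 + (f/4 + g*f**2/4) = -2 + f/4 + g*f**2/4)
r(-61, -157) - 1*(-28618) = (-2 + (1/4)*(-157) + (1/4)*(-61)*(-157)**2) - 1*(-28618) = (-2 - 157/4 + (1/4)*(-61)*24649) + 28618 = (-2 - 157/4 - 1503589/4) + 28618 = -751877/2 + 28618 = -694641/2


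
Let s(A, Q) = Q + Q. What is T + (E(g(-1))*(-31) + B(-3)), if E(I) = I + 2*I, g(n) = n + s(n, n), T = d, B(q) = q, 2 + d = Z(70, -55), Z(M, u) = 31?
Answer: 305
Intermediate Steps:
s(A, Q) = 2*Q
d = 29 (d = -2 + 31 = 29)
T = 29
g(n) = 3*n (g(n) = n + 2*n = 3*n)
E(I) = 3*I
T + (E(g(-1))*(-31) + B(-3)) = 29 + ((3*(3*(-1)))*(-31) - 3) = 29 + ((3*(-3))*(-31) - 3) = 29 + (-9*(-31) - 3) = 29 + (279 - 3) = 29 + 276 = 305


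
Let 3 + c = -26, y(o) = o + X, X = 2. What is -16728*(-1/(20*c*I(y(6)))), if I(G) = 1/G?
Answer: -33456/145 ≈ -230.73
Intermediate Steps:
y(o) = 2 + o (y(o) = o + 2 = 2 + o)
c = -29 (c = -3 - 26 = -29)
-16728*(-1/(20*c*I(y(6)))) = -16728/((-29/(2 + 6))*(-20)) = -16728/((-29/8)*(-20)) = -16728/(((⅛)*(-29))*(-20)) = -16728/((-29/8*(-20))) = -16728/145/2 = -16728*2/145 = -33456/145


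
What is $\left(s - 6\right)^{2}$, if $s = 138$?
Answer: $17424$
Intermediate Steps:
$\left(s - 6\right)^{2} = \left(138 - 6\right)^{2} = 132^{2} = 17424$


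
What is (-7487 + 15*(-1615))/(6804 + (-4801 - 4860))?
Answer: 31712/2857 ≈ 11.100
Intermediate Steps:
(-7487 + 15*(-1615))/(6804 + (-4801 - 4860)) = (-7487 - 24225)/(6804 - 9661) = -31712/(-2857) = -31712*(-1/2857) = 31712/2857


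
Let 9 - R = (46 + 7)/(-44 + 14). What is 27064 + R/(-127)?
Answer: 103113517/3810 ≈ 27064.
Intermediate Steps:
R = 323/30 (R = 9 - (46 + 7)/(-44 + 14) = 9 - 53/(-30) = 9 - 53*(-1)/30 = 9 - 1*(-53/30) = 9 + 53/30 = 323/30 ≈ 10.767)
27064 + R/(-127) = 27064 + (323/30)/(-127) = 27064 + (323/30)*(-1/127) = 27064 - 323/3810 = 103113517/3810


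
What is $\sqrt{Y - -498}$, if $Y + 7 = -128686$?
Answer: $i \sqrt{128195} \approx 358.04 i$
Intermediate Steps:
$Y = -128693$ ($Y = -7 - 128686 = -128693$)
$\sqrt{Y - -498} = \sqrt{-128693 - -498} = \sqrt{-128693 + \left(-300 + 798\right)} = \sqrt{-128693 + 498} = \sqrt{-128195} = i \sqrt{128195}$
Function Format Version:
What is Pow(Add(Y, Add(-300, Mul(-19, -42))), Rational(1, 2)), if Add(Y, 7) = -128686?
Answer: Mul(I, Pow(128195, Rational(1, 2))) ≈ Mul(358.04, I)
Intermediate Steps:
Y = -128693 (Y = Add(-7, -128686) = -128693)
Pow(Add(Y, Add(-300, Mul(-19, -42))), Rational(1, 2)) = Pow(Add(-128693, Add(-300, Mul(-19, -42))), Rational(1, 2)) = Pow(Add(-128693, Add(-300, 798)), Rational(1, 2)) = Pow(Add(-128693, 498), Rational(1, 2)) = Pow(-128195, Rational(1, 2)) = Mul(I, Pow(128195, Rational(1, 2)))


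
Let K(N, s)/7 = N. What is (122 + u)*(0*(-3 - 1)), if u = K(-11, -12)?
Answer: 0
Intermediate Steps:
K(N, s) = 7*N
u = -77 (u = 7*(-11) = -77)
(122 + u)*(0*(-3 - 1)) = (122 - 77)*(0*(-3 - 1)) = 45*(0*(-4)) = 45*0 = 0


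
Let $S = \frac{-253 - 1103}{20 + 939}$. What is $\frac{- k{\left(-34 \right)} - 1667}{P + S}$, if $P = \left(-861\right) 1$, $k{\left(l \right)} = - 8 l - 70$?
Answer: $\frac{597457}{275685} \approx 2.1672$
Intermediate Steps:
$k{\left(l \right)} = -70 - 8 l$
$P = -861$
$S = - \frac{1356}{959} \approx -1.414$
$\frac{- k{\left(-34 \right)} - 1667}{P + S} = \frac{- (-70 - -272) - 1667}{-861 - \frac{1356}{959}} = \frac{- (-70 + 272) - 1667}{- \frac{827055}{959}} = \left(\left(-1\right) 202 - 1667\right) \left(- \frac{959}{827055}\right) = \left(-202 - 1667\right) \left(- \frac{959}{827055}\right) = \left(-1869\right) \left(- \frac{959}{827055}\right) = \frac{597457}{275685}$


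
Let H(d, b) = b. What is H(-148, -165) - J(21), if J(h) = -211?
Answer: 46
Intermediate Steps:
H(-148, -165) - J(21) = -165 - 1*(-211) = -165 + 211 = 46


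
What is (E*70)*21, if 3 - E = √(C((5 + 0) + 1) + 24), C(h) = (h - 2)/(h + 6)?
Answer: 4410 - 490*√219 ≈ -2841.3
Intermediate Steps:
C(h) = (-2 + h)/(6 + h)
E = 3 - √219/3 (E = 3 - √((-2 + ((5 + 0) + 1))/(6 + ((5 + 0) + 1)) + 24) = 3 - √((-2 + (5 + 1))/(6 + (5 + 1)) + 24) = 3 - √((-2 + 6)/(6 + 6) + 24) = 3 - √(4/12 + 24) = 3 - √((1/12)*4 + 24) = 3 - √(⅓ + 24) = 3 - √(73/3) = 3 - √219/3 ≈ -1.9329)
(E*70)*21 = ((3 - √219/3)*70)*21 = (210 - 70*√219/3)*21 = 4410 - 490*√219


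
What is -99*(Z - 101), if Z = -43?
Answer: 14256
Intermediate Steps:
-99*(Z - 101) = -99*(-43 - 101) = -99*(-144) = 14256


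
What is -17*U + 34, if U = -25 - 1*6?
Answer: 561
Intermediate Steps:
U = -31 (U = -25 - 6 = -31)
-17*U + 34 = -17*(-31) + 34 = 527 + 34 = 561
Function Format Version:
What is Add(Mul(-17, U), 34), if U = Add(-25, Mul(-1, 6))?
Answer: 561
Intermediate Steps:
U = -31 (U = Add(-25, -6) = -31)
Add(Mul(-17, U), 34) = Add(Mul(-17, -31), 34) = Add(527, 34) = 561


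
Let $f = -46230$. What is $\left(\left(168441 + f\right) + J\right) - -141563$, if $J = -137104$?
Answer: $126670$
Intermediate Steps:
$\left(\left(168441 + f\right) + J\right) - -141563 = \left(\left(168441 - 46230\right) - 137104\right) - -141563 = \left(122211 - 137104\right) + 141563 = -14893 + 141563 = 126670$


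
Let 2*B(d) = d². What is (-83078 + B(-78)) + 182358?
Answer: 102322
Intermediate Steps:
B(d) = d²/2
(-83078 + B(-78)) + 182358 = (-83078 + (½)*(-78)²) + 182358 = (-83078 + (½)*6084) + 182358 = (-83078 + 3042) + 182358 = -80036 + 182358 = 102322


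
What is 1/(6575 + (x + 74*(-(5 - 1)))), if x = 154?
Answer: 1/6433 ≈ 0.00015545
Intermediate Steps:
1/(6575 + (x + 74*(-(5 - 1)))) = 1/(6575 + (154 + 74*(-(5 - 1)))) = 1/(6575 + (154 + 74*(-1*4))) = 1/(6575 + (154 + 74*(-4))) = 1/(6575 + (154 - 296)) = 1/(6575 - 142) = 1/6433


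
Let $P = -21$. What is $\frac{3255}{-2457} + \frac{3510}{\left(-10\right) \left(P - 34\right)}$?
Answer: $\frac{32542}{6435} \approx 5.057$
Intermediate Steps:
$\frac{3255}{-2457} + \frac{3510}{\left(-10\right) \left(P - 34\right)} = \frac{3255}{-2457} + \frac{3510}{\left(-10\right) \left(-21 - 34\right)} = 3255 \left(- \frac{1}{2457}\right) + \frac{3510}{\left(-10\right) \left(-55\right)} = - \frac{155}{117} + \frac{3510}{550} = - \frac{155}{117} + 3510 \cdot \frac{1}{550} = - \frac{155}{117} + \frac{351}{55} = \frac{32542}{6435}$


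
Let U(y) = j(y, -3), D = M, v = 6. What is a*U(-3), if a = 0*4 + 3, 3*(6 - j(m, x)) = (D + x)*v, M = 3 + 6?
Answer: -18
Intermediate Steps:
M = 9
D = 9
j(m, x) = -12 - 2*x (j(m, x) = 6 - (9 + x)*6/3 = 6 - (54 + 6*x)/3 = 6 + (-18 - 2*x) = -12 - 2*x)
a = 3 (a = 0 + 3 = 3)
U(y) = -6 (U(y) = -12 - 2*(-3) = -12 + 6 = -6)
a*U(-3) = 3*(-6) = -18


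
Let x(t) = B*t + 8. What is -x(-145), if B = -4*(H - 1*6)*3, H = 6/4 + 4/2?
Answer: 4342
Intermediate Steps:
H = 7/2 (H = 6*(1/4) + 4*(1/2) = 3/2 + 2 = 7/2 ≈ 3.5000)
B = 30 (B = -4*(7/2 - 1*6)*3 = -4*(7/2 - 6)*3 = -4*(-5/2)*3 = 10*3 = 30)
x(t) = 8 + 30*t (x(t) = 30*t + 8 = 8 + 30*t)
-x(-145) = -(8 + 30*(-145)) = -(8 - 4350) = -1*(-4342) = 4342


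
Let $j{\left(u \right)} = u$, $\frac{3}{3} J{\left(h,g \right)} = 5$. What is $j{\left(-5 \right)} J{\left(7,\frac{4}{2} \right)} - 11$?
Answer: $-36$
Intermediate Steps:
$J{\left(h,g \right)} = 5$
$j{\left(-5 \right)} J{\left(7,\frac{4}{2} \right)} - 11 = \left(-5\right) 5 - 11 = -25 - 11 = -36$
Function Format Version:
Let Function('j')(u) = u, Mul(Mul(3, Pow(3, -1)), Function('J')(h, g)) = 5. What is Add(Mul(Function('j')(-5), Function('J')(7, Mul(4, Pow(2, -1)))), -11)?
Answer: -36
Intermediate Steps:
Function('J')(h, g) = 5
Add(Mul(Function('j')(-5), Function('J')(7, Mul(4, Pow(2, -1)))), -11) = Add(Mul(-5, 5), -11) = Add(-25, -11) = -36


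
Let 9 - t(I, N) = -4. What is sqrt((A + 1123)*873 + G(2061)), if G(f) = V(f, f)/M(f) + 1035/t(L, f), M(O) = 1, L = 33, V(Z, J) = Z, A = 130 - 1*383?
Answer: 3*sqrt(14302106)/13 ≈ 872.73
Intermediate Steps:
A = -253 (A = 130 - 383 = -253)
t(I, N) = 13 (t(I, N) = 9 - 1*(-4) = 9 + 4 = 13)
G(f) = 1035/13 + f (G(f) = f/1 + 1035/13 = f*1 + 1035*(1/13) = f + 1035/13 = 1035/13 + f)
sqrt((A + 1123)*873 + G(2061)) = sqrt((-253 + 1123)*873 + (1035/13 + 2061)) = sqrt(870*873 + 27828/13) = sqrt(759510 + 27828/13) = sqrt(9901458/13) = 3*sqrt(14302106)/13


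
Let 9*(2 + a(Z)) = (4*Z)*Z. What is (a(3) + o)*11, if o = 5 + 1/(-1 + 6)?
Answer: 396/5 ≈ 79.200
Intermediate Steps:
a(Z) = -2 + 4*Z²/9 (a(Z) = -2 + ((4*Z)*Z)/9 = -2 + (4*Z²)/9 = -2 + 4*Z²/9)
o = 26/5 (o = 5 + 1/5 = 5 + (⅕)*1 = 5 + ⅕ = 26/5 ≈ 5.2000)
(a(3) + o)*11 = ((-2 + (4/9)*3²) + 26/5)*11 = ((-2 + (4/9)*9) + 26/5)*11 = ((-2 + 4) + 26/5)*11 = (2 + 26/5)*11 = (36/5)*11 = 396/5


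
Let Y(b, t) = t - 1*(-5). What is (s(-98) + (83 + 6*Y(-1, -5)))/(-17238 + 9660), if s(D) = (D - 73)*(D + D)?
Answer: -33599/7578 ≈ -4.4338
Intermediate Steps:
Y(b, t) = 5 + t (Y(b, t) = t + 5 = 5 + t)
s(D) = 2*D*(-73 + D) (s(D) = (-73 + D)*(2*D) = 2*D*(-73 + D))
(s(-98) + (83 + 6*Y(-1, -5)))/(-17238 + 9660) = (2*(-98)*(-73 - 98) + (83 + 6*(5 - 5)))/(-17238 + 9660) = (2*(-98)*(-171) + (83 + 6*0))/(-7578) = (33516 + (83 + 0))*(-1/7578) = (33516 + 83)*(-1/7578) = 33599*(-1/7578) = -33599/7578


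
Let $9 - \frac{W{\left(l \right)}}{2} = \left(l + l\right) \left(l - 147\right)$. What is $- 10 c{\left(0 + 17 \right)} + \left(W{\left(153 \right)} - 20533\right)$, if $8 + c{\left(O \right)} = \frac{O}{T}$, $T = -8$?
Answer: $- \frac{96343}{4} \approx -24086.0$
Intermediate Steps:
$c{\left(O \right)} = -8 - \frac{O}{8}$ ($c{\left(O \right)} = -8 + \frac{O}{-8} = -8 + O \left(- \frac{1}{8}\right) = -8 - \frac{O}{8}$)
$W{\left(l \right)} = 18 - 4 l \left(-147 + l\right)$ ($W{\left(l \right)} = 18 - 2 \left(l + l\right) \left(l - 147\right) = 18 - 2 \cdot 2 l \left(-147 + l\right) = 18 - 4 l \left(-147 + l\right)$)
$- 10 c{\left(0 + 17 \right)} + \left(W{\left(153 \right)} - 20533\right) = - 10 \left(-8 - \frac{0 + 17}{8}\right) + \left(\left(18 - 4 \cdot 153^{2} + 588 \cdot 153\right) - 20533\right) = - 10 \left(-8 - \frac{17}{8}\right) + \left(\left(18 - 93636 + 89964\right) - 20533\right) = \left(-10\right) \left(- \frac{81}{8}\right) - 24187 = \frac{405}{4} - 24187 = - \frac{96343}{4}$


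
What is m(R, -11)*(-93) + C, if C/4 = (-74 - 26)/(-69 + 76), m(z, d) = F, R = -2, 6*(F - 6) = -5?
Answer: -7527/14 ≈ -537.64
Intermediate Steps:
F = 31/6 (F = 6 + (1/6)*(-5) = 6 - 5/6 = 31/6 ≈ 5.1667)
m(z, d) = 31/6
C = -400/7 (C = 4*((-74 - 26)/(-69 + 76)) = 4*(-100/7) = -400/7 ≈ -57.143)
m(R, -11)*(-93) + C = (31/6)*(-93) - 400/7 = -961/2 - 400/7 = -7527/14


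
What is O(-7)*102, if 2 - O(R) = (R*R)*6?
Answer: -29784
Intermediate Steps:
O(R) = 2 - 6*R**2 (O(R) = 2 - R*R*6 = 2 - R**2*6 = 2 - 6*R**2)
O(-7)*102 = (2 - 6*(-7)**2)*102 = (2 - 6*49)*102 = (2 - 294)*102 = -292*102 = -29784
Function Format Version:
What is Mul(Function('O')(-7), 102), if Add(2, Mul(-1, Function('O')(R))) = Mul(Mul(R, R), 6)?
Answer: -29784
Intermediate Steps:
Function('O')(R) = Add(2, Mul(-6, Pow(R, 2))) (Function('O')(R) = Add(2, Mul(-1, Mul(Mul(R, R), 6))) = Add(2, Mul(-1, Mul(Pow(R, 2), 6))) = Add(2, Mul(-1, Mul(6, Pow(R, 2)))) = Add(2, Mul(-6, Pow(R, 2))))
Mul(Function('O')(-7), 102) = Mul(Add(2, Mul(-6, Pow(-7, 2))), 102) = Mul(Add(2, Mul(-6, 49)), 102) = Mul(Add(2, -294), 102) = Mul(-292, 102) = -29784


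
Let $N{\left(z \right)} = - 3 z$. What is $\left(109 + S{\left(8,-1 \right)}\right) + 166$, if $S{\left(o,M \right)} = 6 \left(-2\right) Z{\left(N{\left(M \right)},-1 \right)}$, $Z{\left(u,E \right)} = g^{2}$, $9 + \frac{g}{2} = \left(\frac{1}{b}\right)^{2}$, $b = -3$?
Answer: $- \frac{94975}{27} \approx -3517.6$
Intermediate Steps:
$g = - \frac{160}{9}$ ($g = -18 + 2 \left(\frac{1}{-3}\right)^{2} = -18 + 2 \left(- \frac{1}{3}\right)^{2} = -18 + 2 \cdot \frac{1}{9} = -18 + \frac{2}{9} = - \frac{160}{9} \approx -17.778$)
$Z{\left(u,E \right)} = \frac{25600}{81}$ ($Z{\left(u,E \right)} = \left(- \frac{160}{9}\right)^{2} = \frac{25600}{81}$)
$S{\left(o,M \right)} = - \frac{102400}{27}$ ($S{\left(o,M \right)} = 6 \left(-2\right) \frac{25600}{81} = \left(-12\right) \frac{25600}{81} = - \frac{102400}{27}$)
$\left(109 + S{\left(8,-1 \right)}\right) + 166 = \left(109 - \frac{102400}{27}\right) + 166 = - \frac{99457}{27} + 166 = - \frac{94975}{27}$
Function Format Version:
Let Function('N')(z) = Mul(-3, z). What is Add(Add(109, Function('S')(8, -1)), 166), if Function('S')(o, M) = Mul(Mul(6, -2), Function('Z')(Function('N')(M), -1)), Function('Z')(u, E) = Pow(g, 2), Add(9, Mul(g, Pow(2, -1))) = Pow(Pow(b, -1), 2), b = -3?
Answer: Rational(-94975, 27) ≈ -3517.6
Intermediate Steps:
g = Rational(-160, 9) (g = Add(-18, Mul(2, Pow(Pow(-3, -1), 2))) = Add(-18, Mul(2, Pow(Rational(-1, 3), 2))) = Add(-18, Mul(2, Rational(1, 9))) = Add(-18, Rational(2, 9)) = Rational(-160, 9) ≈ -17.778)
Function('Z')(u, E) = Rational(25600, 81) (Function('Z')(u, E) = Pow(Rational(-160, 9), 2) = Rational(25600, 81))
Function('S')(o, M) = Rational(-102400, 27) (Function('S')(o, M) = Mul(Mul(6, -2), Rational(25600, 81)) = Mul(-12, Rational(25600, 81)) = Rational(-102400, 27))
Add(Add(109, Function('S')(8, -1)), 166) = Add(Add(109, Rational(-102400, 27)), 166) = Add(Rational(-99457, 27), 166) = Rational(-94975, 27)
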